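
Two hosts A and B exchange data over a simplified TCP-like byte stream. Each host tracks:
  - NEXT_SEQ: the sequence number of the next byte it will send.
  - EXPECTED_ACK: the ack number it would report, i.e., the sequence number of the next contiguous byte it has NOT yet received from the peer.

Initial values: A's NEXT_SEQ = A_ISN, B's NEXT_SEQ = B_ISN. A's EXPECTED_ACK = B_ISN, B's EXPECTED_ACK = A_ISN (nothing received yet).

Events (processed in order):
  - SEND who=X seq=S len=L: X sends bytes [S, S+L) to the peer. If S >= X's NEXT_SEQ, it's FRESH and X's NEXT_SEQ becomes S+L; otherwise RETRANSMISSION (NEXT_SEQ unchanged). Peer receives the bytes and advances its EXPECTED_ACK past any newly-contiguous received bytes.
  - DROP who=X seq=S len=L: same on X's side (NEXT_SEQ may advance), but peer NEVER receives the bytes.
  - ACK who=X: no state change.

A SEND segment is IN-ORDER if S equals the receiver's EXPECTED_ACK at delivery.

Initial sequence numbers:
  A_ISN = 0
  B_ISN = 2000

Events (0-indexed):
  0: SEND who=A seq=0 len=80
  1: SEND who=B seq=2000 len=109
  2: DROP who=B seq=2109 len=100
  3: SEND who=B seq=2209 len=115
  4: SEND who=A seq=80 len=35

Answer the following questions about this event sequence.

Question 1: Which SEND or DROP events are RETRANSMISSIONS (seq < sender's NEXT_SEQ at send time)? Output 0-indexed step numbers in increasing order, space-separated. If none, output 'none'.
Step 0: SEND seq=0 -> fresh
Step 1: SEND seq=2000 -> fresh
Step 2: DROP seq=2109 -> fresh
Step 3: SEND seq=2209 -> fresh
Step 4: SEND seq=80 -> fresh

Answer: none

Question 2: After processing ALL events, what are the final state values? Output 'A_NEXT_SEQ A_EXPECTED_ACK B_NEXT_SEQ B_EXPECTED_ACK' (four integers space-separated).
After event 0: A_seq=80 A_ack=2000 B_seq=2000 B_ack=80
After event 1: A_seq=80 A_ack=2109 B_seq=2109 B_ack=80
After event 2: A_seq=80 A_ack=2109 B_seq=2209 B_ack=80
After event 3: A_seq=80 A_ack=2109 B_seq=2324 B_ack=80
After event 4: A_seq=115 A_ack=2109 B_seq=2324 B_ack=115

Answer: 115 2109 2324 115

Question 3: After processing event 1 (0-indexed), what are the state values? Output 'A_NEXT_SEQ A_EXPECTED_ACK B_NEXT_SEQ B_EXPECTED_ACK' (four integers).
After event 0: A_seq=80 A_ack=2000 B_seq=2000 B_ack=80
After event 1: A_seq=80 A_ack=2109 B_seq=2109 B_ack=80

80 2109 2109 80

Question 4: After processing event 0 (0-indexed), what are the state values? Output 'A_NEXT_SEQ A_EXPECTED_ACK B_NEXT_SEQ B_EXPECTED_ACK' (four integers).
After event 0: A_seq=80 A_ack=2000 B_seq=2000 B_ack=80

80 2000 2000 80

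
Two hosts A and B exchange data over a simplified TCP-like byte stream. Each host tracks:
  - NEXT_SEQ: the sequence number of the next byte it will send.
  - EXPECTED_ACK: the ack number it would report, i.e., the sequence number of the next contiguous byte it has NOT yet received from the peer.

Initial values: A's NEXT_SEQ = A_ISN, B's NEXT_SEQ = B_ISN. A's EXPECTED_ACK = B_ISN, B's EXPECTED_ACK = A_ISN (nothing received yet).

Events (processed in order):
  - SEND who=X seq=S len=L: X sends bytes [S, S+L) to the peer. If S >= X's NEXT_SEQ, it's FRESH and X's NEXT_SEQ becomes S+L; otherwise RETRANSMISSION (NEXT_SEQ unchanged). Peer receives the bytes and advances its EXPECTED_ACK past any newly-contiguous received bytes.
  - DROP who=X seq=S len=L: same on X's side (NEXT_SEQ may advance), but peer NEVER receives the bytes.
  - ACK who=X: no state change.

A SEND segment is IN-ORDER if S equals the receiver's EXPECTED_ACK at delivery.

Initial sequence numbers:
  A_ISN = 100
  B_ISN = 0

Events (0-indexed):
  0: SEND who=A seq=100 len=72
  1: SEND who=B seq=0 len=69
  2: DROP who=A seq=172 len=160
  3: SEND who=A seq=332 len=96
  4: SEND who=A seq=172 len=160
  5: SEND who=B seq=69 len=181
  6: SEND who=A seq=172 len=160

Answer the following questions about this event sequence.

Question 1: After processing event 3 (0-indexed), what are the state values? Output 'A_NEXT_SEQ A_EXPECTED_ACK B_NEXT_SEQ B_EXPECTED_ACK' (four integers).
After event 0: A_seq=172 A_ack=0 B_seq=0 B_ack=172
After event 1: A_seq=172 A_ack=69 B_seq=69 B_ack=172
After event 2: A_seq=332 A_ack=69 B_seq=69 B_ack=172
After event 3: A_seq=428 A_ack=69 B_seq=69 B_ack=172

428 69 69 172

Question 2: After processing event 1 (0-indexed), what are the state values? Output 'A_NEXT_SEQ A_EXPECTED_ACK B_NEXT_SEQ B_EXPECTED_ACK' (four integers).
After event 0: A_seq=172 A_ack=0 B_seq=0 B_ack=172
After event 1: A_seq=172 A_ack=69 B_seq=69 B_ack=172

172 69 69 172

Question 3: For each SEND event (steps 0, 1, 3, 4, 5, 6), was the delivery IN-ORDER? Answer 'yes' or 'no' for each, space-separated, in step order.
Step 0: SEND seq=100 -> in-order
Step 1: SEND seq=0 -> in-order
Step 3: SEND seq=332 -> out-of-order
Step 4: SEND seq=172 -> in-order
Step 5: SEND seq=69 -> in-order
Step 6: SEND seq=172 -> out-of-order

Answer: yes yes no yes yes no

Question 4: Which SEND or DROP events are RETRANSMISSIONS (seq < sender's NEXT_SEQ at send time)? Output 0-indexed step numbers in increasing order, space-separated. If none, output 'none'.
Step 0: SEND seq=100 -> fresh
Step 1: SEND seq=0 -> fresh
Step 2: DROP seq=172 -> fresh
Step 3: SEND seq=332 -> fresh
Step 4: SEND seq=172 -> retransmit
Step 5: SEND seq=69 -> fresh
Step 6: SEND seq=172 -> retransmit

Answer: 4 6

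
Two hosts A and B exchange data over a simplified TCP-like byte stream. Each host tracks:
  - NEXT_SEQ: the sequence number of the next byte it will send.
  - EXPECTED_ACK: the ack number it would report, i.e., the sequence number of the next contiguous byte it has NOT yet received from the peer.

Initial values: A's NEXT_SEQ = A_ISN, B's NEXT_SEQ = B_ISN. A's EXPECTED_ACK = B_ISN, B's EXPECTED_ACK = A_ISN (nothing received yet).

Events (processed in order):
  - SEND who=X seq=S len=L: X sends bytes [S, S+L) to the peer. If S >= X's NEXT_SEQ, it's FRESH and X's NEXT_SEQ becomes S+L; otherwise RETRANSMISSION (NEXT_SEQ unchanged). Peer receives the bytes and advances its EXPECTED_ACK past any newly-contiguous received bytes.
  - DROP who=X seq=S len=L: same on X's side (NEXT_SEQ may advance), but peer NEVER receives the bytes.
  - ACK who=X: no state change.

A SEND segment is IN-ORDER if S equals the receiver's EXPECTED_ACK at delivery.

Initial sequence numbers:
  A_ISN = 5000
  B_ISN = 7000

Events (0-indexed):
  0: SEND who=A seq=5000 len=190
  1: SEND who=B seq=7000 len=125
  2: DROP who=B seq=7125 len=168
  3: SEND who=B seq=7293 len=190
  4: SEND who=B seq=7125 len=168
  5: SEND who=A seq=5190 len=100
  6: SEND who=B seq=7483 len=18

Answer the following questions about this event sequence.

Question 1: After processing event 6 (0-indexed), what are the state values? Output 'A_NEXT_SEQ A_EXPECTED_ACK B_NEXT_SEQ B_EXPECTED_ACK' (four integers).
After event 0: A_seq=5190 A_ack=7000 B_seq=7000 B_ack=5190
After event 1: A_seq=5190 A_ack=7125 B_seq=7125 B_ack=5190
After event 2: A_seq=5190 A_ack=7125 B_seq=7293 B_ack=5190
After event 3: A_seq=5190 A_ack=7125 B_seq=7483 B_ack=5190
After event 4: A_seq=5190 A_ack=7483 B_seq=7483 B_ack=5190
After event 5: A_seq=5290 A_ack=7483 B_seq=7483 B_ack=5290
After event 6: A_seq=5290 A_ack=7501 B_seq=7501 B_ack=5290

5290 7501 7501 5290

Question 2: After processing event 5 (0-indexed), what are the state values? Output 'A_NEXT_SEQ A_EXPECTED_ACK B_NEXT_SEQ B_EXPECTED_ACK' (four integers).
After event 0: A_seq=5190 A_ack=7000 B_seq=7000 B_ack=5190
After event 1: A_seq=5190 A_ack=7125 B_seq=7125 B_ack=5190
After event 2: A_seq=5190 A_ack=7125 B_seq=7293 B_ack=5190
After event 3: A_seq=5190 A_ack=7125 B_seq=7483 B_ack=5190
After event 4: A_seq=5190 A_ack=7483 B_seq=7483 B_ack=5190
After event 5: A_seq=5290 A_ack=7483 B_seq=7483 B_ack=5290

5290 7483 7483 5290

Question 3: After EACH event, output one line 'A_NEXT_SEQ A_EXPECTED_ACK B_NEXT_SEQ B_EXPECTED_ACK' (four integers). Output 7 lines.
5190 7000 7000 5190
5190 7125 7125 5190
5190 7125 7293 5190
5190 7125 7483 5190
5190 7483 7483 5190
5290 7483 7483 5290
5290 7501 7501 5290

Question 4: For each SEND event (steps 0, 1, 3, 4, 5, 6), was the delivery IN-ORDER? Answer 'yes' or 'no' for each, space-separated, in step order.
Step 0: SEND seq=5000 -> in-order
Step 1: SEND seq=7000 -> in-order
Step 3: SEND seq=7293 -> out-of-order
Step 4: SEND seq=7125 -> in-order
Step 5: SEND seq=5190 -> in-order
Step 6: SEND seq=7483 -> in-order

Answer: yes yes no yes yes yes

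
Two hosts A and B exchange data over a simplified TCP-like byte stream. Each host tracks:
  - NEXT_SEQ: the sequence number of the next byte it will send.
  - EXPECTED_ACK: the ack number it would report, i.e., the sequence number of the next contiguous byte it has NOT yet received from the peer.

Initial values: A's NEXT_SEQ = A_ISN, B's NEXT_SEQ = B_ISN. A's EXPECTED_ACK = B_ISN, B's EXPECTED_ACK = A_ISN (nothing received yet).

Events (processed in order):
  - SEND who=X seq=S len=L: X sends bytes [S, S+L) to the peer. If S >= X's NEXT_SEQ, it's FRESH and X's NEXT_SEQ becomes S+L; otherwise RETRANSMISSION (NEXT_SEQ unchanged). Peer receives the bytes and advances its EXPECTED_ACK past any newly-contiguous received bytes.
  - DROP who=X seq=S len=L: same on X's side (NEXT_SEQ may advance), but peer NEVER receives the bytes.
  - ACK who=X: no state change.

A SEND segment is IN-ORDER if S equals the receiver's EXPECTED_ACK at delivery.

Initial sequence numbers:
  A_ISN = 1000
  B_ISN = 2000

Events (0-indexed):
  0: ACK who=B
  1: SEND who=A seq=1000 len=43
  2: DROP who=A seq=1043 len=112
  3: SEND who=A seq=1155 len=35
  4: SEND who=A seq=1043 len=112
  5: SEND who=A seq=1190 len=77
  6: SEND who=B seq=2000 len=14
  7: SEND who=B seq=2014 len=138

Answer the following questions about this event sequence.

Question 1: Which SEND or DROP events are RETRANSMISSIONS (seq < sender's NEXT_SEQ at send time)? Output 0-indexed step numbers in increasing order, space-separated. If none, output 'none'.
Step 1: SEND seq=1000 -> fresh
Step 2: DROP seq=1043 -> fresh
Step 3: SEND seq=1155 -> fresh
Step 4: SEND seq=1043 -> retransmit
Step 5: SEND seq=1190 -> fresh
Step 6: SEND seq=2000 -> fresh
Step 7: SEND seq=2014 -> fresh

Answer: 4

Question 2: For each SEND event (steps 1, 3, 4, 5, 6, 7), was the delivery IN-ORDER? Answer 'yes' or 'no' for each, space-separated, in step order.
Step 1: SEND seq=1000 -> in-order
Step 3: SEND seq=1155 -> out-of-order
Step 4: SEND seq=1043 -> in-order
Step 5: SEND seq=1190 -> in-order
Step 6: SEND seq=2000 -> in-order
Step 7: SEND seq=2014 -> in-order

Answer: yes no yes yes yes yes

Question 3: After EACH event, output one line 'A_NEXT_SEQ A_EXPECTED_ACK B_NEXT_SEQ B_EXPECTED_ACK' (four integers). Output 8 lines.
1000 2000 2000 1000
1043 2000 2000 1043
1155 2000 2000 1043
1190 2000 2000 1043
1190 2000 2000 1190
1267 2000 2000 1267
1267 2014 2014 1267
1267 2152 2152 1267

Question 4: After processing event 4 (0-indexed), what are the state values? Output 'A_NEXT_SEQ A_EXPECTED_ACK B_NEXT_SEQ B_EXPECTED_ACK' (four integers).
After event 0: A_seq=1000 A_ack=2000 B_seq=2000 B_ack=1000
After event 1: A_seq=1043 A_ack=2000 B_seq=2000 B_ack=1043
After event 2: A_seq=1155 A_ack=2000 B_seq=2000 B_ack=1043
After event 3: A_seq=1190 A_ack=2000 B_seq=2000 B_ack=1043
After event 4: A_seq=1190 A_ack=2000 B_seq=2000 B_ack=1190

1190 2000 2000 1190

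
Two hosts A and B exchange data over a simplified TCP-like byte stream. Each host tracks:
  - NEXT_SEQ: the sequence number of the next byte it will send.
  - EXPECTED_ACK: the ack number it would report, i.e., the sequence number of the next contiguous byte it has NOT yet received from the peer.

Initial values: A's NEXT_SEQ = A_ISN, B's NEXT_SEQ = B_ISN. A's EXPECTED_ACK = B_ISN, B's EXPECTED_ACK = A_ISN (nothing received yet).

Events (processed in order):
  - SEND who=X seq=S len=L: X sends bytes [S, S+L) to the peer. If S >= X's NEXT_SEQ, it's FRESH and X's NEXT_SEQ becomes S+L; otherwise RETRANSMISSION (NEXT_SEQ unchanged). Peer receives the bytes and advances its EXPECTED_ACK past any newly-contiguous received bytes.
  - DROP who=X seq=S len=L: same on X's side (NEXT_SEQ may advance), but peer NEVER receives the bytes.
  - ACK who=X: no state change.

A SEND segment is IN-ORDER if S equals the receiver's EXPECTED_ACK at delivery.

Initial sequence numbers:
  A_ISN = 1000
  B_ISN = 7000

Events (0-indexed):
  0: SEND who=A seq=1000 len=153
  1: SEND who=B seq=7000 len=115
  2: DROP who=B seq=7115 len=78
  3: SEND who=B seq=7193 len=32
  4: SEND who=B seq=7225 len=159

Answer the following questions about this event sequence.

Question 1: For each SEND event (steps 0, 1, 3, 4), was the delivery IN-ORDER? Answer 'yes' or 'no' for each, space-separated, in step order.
Answer: yes yes no no

Derivation:
Step 0: SEND seq=1000 -> in-order
Step 1: SEND seq=7000 -> in-order
Step 3: SEND seq=7193 -> out-of-order
Step 4: SEND seq=7225 -> out-of-order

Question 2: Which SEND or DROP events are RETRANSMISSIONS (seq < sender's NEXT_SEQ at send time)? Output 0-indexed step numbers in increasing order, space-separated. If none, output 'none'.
Step 0: SEND seq=1000 -> fresh
Step 1: SEND seq=7000 -> fresh
Step 2: DROP seq=7115 -> fresh
Step 3: SEND seq=7193 -> fresh
Step 4: SEND seq=7225 -> fresh

Answer: none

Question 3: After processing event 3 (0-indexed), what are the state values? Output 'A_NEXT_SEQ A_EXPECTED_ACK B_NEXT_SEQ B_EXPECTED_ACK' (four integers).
After event 0: A_seq=1153 A_ack=7000 B_seq=7000 B_ack=1153
After event 1: A_seq=1153 A_ack=7115 B_seq=7115 B_ack=1153
After event 2: A_seq=1153 A_ack=7115 B_seq=7193 B_ack=1153
After event 3: A_seq=1153 A_ack=7115 B_seq=7225 B_ack=1153

1153 7115 7225 1153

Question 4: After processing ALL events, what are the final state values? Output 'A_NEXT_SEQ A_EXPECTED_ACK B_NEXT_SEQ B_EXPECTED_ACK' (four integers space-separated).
Answer: 1153 7115 7384 1153

Derivation:
After event 0: A_seq=1153 A_ack=7000 B_seq=7000 B_ack=1153
After event 1: A_seq=1153 A_ack=7115 B_seq=7115 B_ack=1153
After event 2: A_seq=1153 A_ack=7115 B_seq=7193 B_ack=1153
After event 3: A_seq=1153 A_ack=7115 B_seq=7225 B_ack=1153
After event 4: A_seq=1153 A_ack=7115 B_seq=7384 B_ack=1153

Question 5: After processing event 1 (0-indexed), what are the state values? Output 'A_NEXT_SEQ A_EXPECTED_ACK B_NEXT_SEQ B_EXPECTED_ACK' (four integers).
After event 0: A_seq=1153 A_ack=7000 B_seq=7000 B_ack=1153
After event 1: A_seq=1153 A_ack=7115 B_seq=7115 B_ack=1153

1153 7115 7115 1153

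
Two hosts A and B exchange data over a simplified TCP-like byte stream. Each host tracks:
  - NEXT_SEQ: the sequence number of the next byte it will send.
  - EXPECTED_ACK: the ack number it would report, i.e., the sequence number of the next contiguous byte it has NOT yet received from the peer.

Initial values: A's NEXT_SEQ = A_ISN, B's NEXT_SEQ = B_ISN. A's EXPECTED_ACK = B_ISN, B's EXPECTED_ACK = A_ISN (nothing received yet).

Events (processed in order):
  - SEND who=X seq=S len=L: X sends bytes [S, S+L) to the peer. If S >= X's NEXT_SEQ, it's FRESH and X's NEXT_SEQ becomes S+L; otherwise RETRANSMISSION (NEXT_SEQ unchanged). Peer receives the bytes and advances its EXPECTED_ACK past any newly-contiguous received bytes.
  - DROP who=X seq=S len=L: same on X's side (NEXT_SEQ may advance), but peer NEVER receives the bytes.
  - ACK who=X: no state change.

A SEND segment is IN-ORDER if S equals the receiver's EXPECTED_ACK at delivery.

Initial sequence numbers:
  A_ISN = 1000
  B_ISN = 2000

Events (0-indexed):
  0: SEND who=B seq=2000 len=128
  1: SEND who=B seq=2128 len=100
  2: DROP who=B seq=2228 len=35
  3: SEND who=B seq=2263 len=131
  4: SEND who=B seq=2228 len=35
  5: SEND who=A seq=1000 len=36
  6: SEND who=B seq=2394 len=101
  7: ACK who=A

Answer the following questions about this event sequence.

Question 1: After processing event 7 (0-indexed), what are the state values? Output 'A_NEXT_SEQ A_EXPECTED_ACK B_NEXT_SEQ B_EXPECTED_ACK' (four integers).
After event 0: A_seq=1000 A_ack=2128 B_seq=2128 B_ack=1000
After event 1: A_seq=1000 A_ack=2228 B_seq=2228 B_ack=1000
After event 2: A_seq=1000 A_ack=2228 B_seq=2263 B_ack=1000
After event 3: A_seq=1000 A_ack=2228 B_seq=2394 B_ack=1000
After event 4: A_seq=1000 A_ack=2394 B_seq=2394 B_ack=1000
After event 5: A_seq=1036 A_ack=2394 B_seq=2394 B_ack=1036
After event 6: A_seq=1036 A_ack=2495 B_seq=2495 B_ack=1036
After event 7: A_seq=1036 A_ack=2495 B_seq=2495 B_ack=1036

1036 2495 2495 1036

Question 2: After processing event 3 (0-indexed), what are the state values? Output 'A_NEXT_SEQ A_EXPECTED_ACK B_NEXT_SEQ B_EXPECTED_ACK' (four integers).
After event 0: A_seq=1000 A_ack=2128 B_seq=2128 B_ack=1000
After event 1: A_seq=1000 A_ack=2228 B_seq=2228 B_ack=1000
After event 2: A_seq=1000 A_ack=2228 B_seq=2263 B_ack=1000
After event 3: A_seq=1000 A_ack=2228 B_seq=2394 B_ack=1000

1000 2228 2394 1000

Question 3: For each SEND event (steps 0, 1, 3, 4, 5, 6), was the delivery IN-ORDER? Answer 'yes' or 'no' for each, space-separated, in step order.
Answer: yes yes no yes yes yes

Derivation:
Step 0: SEND seq=2000 -> in-order
Step 1: SEND seq=2128 -> in-order
Step 3: SEND seq=2263 -> out-of-order
Step 4: SEND seq=2228 -> in-order
Step 5: SEND seq=1000 -> in-order
Step 6: SEND seq=2394 -> in-order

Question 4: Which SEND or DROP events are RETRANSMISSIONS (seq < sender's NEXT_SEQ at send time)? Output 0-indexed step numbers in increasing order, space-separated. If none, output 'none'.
Answer: 4

Derivation:
Step 0: SEND seq=2000 -> fresh
Step 1: SEND seq=2128 -> fresh
Step 2: DROP seq=2228 -> fresh
Step 3: SEND seq=2263 -> fresh
Step 4: SEND seq=2228 -> retransmit
Step 5: SEND seq=1000 -> fresh
Step 6: SEND seq=2394 -> fresh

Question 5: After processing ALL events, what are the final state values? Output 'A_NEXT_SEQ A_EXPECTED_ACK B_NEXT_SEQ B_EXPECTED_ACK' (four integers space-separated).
After event 0: A_seq=1000 A_ack=2128 B_seq=2128 B_ack=1000
After event 1: A_seq=1000 A_ack=2228 B_seq=2228 B_ack=1000
After event 2: A_seq=1000 A_ack=2228 B_seq=2263 B_ack=1000
After event 3: A_seq=1000 A_ack=2228 B_seq=2394 B_ack=1000
After event 4: A_seq=1000 A_ack=2394 B_seq=2394 B_ack=1000
After event 5: A_seq=1036 A_ack=2394 B_seq=2394 B_ack=1036
After event 6: A_seq=1036 A_ack=2495 B_seq=2495 B_ack=1036
After event 7: A_seq=1036 A_ack=2495 B_seq=2495 B_ack=1036

Answer: 1036 2495 2495 1036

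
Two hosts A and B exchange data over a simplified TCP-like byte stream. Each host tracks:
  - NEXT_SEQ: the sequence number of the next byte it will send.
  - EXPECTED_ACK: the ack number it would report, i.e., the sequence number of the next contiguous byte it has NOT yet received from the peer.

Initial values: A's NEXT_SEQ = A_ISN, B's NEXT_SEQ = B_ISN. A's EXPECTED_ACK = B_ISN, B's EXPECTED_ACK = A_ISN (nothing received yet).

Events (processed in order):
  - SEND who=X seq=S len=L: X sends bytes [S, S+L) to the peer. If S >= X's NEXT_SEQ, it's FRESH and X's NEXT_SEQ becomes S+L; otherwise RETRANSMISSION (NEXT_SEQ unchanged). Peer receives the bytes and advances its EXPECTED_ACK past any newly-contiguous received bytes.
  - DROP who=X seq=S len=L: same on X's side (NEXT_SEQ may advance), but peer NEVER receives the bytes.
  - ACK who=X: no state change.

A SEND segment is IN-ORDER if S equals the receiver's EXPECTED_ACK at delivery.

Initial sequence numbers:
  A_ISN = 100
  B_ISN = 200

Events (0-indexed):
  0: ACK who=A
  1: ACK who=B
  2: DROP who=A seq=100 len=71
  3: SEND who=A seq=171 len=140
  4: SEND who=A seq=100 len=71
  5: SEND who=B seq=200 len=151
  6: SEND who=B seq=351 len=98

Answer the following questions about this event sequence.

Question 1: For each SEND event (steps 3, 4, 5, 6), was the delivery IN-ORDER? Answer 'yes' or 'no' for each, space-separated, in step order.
Step 3: SEND seq=171 -> out-of-order
Step 4: SEND seq=100 -> in-order
Step 5: SEND seq=200 -> in-order
Step 6: SEND seq=351 -> in-order

Answer: no yes yes yes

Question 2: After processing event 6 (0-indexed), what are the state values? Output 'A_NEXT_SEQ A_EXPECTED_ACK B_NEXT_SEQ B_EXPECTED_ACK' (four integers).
After event 0: A_seq=100 A_ack=200 B_seq=200 B_ack=100
After event 1: A_seq=100 A_ack=200 B_seq=200 B_ack=100
After event 2: A_seq=171 A_ack=200 B_seq=200 B_ack=100
After event 3: A_seq=311 A_ack=200 B_seq=200 B_ack=100
After event 4: A_seq=311 A_ack=200 B_seq=200 B_ack=311
After event 5: A_seq=311 A_ack=351 B_seq=351 B_ack=311
After event 6: A_seq=311 A_ack=449 B_seq=449 B_ack=311

311 449 449 311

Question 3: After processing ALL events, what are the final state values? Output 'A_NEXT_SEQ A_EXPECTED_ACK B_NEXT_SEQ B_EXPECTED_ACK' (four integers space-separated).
Answer: 311 449 449 311

Derivation:
After event 0: A_seq=100 A_ack=200 B_seq=200 B_ack=100
After event 1: A_seq=100 A_ack=200 B_seq=200 B_ack=100
After event 2: A_seq=171 A_ack=200 B_seq=200 B_ack=100
After event 3: A_seq=311 A_ack=200 B_seq=200 B_ack=100
After event 4: A_seq=311 A_ack=200 B_seq=200 B_ack=311
After event 5: A_seq=311 A_ack=351 B_seq=351 B_ack=311
After event 6: A_seq=311 A_ack=449 B_seq=449 B_ack=311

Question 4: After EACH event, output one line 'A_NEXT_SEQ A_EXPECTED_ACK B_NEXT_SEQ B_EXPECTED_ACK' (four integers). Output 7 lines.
100 200 200 100
100 200 200 100
171 200 200 100
311 200 200 100
311 200 200 311
311 351 351 311
311 449 449 311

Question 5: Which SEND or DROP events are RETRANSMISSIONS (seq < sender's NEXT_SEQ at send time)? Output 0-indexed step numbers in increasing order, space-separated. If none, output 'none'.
Step 2: DROP seq=100 -> fresh
Step 3: SEND seq=171 -> fresh
Step 4: SEND seq=100 -> retransmit
Step 5: SEND seq=200 -> fresh
Step 6: SEND seq=351 -> fresh

Answer: 4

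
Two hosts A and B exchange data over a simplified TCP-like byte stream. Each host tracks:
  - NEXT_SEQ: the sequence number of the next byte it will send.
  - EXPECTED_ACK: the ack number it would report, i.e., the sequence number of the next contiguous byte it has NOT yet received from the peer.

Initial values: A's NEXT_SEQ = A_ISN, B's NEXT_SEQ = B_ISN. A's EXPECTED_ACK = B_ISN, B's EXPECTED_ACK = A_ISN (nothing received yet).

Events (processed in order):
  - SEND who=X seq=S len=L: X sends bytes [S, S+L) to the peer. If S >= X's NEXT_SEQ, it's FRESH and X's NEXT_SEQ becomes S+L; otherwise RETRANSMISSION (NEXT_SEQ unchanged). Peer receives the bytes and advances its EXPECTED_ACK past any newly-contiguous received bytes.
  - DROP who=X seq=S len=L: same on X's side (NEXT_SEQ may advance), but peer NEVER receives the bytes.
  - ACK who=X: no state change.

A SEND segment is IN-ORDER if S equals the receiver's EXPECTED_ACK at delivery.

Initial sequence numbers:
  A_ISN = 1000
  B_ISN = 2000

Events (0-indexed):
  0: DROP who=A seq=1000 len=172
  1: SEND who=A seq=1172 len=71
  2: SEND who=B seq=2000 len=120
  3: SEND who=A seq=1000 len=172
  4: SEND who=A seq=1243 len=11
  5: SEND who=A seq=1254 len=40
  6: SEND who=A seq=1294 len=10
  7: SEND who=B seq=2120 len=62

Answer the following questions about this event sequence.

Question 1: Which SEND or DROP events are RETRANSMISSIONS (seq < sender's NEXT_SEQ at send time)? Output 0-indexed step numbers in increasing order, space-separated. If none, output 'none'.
Answer: 3

Derivation:
Step 0: DROP seq=1000 -> fresh
Step 1: SEND seq=1172 -> fresh
Step 2: SEND seq=2000 -> fresh
Step 3: SEND seq=1000 -> retransmit
Step 4: SEND seq=1243 -> fresh
Step 5: SEND seq=1254 -> fresh
Step 6: SEND seq=1294 -> fresh
Step 7: SEND seq=2120 -> fresh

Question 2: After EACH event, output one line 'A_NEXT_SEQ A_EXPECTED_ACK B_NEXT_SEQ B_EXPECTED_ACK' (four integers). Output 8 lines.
1172 2000 2000 1000
1243 2000 2000 1000
1243 2120 2120 1000
1243 2120 2120 1243
1254 2120 2120 1254
1294 2120 2120 1294
1304 2120 2120 1304
1304 2182 2182 1304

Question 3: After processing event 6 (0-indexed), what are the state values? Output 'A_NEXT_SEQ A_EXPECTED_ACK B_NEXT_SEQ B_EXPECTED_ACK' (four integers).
After event 0: A_seq=1172 A_ack=2000 B_seq=2000 B_ack=1000
After event 1: A_seq=1243 A_ack=2000 B_seq=2000 B_ack=1000
After event 2: A_seq=1243 A_ack=2120 B_seq=2120 B_ack=1000
After event 3: A_seq=1243 A_ack=2120 B_seq=2120 B_ack=1243
After event 4: A_seq=1254 A_ack=2120 B_seq=2120 B_ack=1254
After event 5: A_seq=1294 A_ack=2120 B_seq=2120 B_ack=1294
After event 6: A_seq=1304 A_ack=2120 B_seq=2120 B_ack=1304

1304 2120 2120 1304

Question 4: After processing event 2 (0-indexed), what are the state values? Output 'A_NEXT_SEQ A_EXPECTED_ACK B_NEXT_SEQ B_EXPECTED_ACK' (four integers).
After event 0: A_seq=1172 A_ack=2000 B_seq=2000 B_ack=1000
After event 1: A_seq=1243 A_ack=2000 B_seq=2000 B_ack=1000
After event 2: A_seq=1243 A_ack=2120 B_seq=2120 B_ack=1000

1243 2120 2120 1000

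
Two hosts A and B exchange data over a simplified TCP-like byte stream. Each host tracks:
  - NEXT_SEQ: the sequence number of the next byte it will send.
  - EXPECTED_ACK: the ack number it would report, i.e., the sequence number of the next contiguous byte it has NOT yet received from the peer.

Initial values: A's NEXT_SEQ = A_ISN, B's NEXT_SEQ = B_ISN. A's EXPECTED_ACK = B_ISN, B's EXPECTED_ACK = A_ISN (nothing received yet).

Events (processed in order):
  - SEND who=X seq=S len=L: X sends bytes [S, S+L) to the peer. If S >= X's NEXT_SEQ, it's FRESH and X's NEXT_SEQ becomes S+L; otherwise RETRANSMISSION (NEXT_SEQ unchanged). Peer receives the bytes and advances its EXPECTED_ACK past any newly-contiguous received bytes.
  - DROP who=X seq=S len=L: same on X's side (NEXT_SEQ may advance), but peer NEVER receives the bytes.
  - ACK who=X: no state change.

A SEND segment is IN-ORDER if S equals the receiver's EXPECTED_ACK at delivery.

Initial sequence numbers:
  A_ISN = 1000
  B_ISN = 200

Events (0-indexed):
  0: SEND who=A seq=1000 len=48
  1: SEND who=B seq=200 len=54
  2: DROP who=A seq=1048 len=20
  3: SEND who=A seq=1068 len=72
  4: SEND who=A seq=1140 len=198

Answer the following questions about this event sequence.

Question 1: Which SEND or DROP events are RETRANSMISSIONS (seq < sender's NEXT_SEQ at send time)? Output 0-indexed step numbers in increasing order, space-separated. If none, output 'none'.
Step 0: SEND seq=1000 -> fresh
Step 1: SEND seq=200 -> fresh
Step 2: DROP seq=1048 -> fresh
Step 3: SEND seq=1068 -> fresh
Step 4: SEND seq=1140 -> fresh

Answer: none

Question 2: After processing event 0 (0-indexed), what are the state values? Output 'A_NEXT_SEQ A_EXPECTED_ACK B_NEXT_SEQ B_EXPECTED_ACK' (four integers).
After event 0: A_seq=1048 A_ack=200 B_seq=200 B_ack=1048

1048 200 200 1048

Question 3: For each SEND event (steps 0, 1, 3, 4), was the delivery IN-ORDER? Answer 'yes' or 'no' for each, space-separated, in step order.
Step 0: SEND seq=1000 -> in-order
Step 1: SEND seq=200 -> in-order
Step 3: SEND seq=1068 -> out-of-order
Step 4: SEND seq=1140 -> out-of-order

Answer: yes yes no no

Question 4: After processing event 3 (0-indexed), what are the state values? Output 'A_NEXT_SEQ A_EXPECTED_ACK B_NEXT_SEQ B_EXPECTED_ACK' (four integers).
After event 0: A_seq=1048 A_ack=200 B_seq=200 B_ack=1048
After event 1: A_seq=1048 A_ack=254 B_seq=254 B_ack=1048
After event 2: A_seq=1068 A_ack=254 B_seq=254 B_ack=1048
After event 3: A_seq=1140 A_ack=254 B_seq=254 B_ack=1048

1140 254 254 1048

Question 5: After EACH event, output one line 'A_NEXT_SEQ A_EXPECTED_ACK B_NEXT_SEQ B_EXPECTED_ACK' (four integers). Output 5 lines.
1048 200 200 1048
1048 254 254 1048
1068 254 254 1048
1140 254 254 1048
1338 254 254 1048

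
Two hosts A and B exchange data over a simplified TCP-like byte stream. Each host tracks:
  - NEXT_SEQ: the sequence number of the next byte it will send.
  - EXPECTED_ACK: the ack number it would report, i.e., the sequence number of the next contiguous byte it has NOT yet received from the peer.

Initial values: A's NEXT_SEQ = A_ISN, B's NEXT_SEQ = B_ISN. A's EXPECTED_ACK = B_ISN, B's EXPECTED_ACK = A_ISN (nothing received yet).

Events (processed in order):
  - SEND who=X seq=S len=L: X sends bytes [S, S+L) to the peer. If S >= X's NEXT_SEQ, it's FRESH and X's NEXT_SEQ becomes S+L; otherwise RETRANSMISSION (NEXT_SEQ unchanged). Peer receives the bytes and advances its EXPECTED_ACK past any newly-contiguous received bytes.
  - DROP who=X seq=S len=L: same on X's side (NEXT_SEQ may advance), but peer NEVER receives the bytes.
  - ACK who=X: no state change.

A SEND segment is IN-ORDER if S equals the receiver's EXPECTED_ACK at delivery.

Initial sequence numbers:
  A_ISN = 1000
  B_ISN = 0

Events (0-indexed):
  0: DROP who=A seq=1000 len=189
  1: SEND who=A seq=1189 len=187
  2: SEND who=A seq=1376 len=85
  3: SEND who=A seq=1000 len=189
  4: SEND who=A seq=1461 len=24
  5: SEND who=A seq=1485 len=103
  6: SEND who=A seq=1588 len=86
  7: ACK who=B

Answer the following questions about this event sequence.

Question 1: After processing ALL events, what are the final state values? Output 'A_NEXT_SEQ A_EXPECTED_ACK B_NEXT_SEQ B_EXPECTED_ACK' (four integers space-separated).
After event 0: A_seq=1189 A_ack=0 B_seq=0 B_ack=1000
After event 1: A_seq=1376 A_ack=0 B_seq=0 B_ack=1000
After event 2: A_seq=1461 A_ack=0 B_seq=0 B_ack=1000
After event 3: A_seq=1461 A_ack=0 B_seq=0 B_ack=1461
After event 4: A_seq=1485 A_ack=0 B_seq=0 B_ack=1485
After event 5: A_seq=1588 A_ack=0 B_seq=0 B_ack=1588
After event 6: A_seq=1674 A_ack=0 B_seq=0 B_ack=1674
After event 7: A_seq=1674 A_ack=0 B_seq=0 B_ack=1674

Answer: 1674 0 0 1674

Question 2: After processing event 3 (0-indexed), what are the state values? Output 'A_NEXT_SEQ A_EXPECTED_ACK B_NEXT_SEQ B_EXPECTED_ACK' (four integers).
After event 0: A_seq=1189 A_ack=0 B_seq=0 B_ack=1000
After event 1: A_seq=1376 A_ack=0 B_seq=0 B_ack=1000
After event 2: A_seq=1461 A_ack=0 B_seq=0 B_ack=1000
After event 3: A_seq=1461 A_ack=0 B_seq=0 B_ack=1461

1461 0 0 1461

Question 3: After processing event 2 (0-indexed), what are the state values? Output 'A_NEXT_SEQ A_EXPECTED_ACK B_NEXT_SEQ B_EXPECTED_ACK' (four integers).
After event 0: A_seq=1189 A_ack=0 B_seq=0 B_ack=1000
After event 1: A_seq=1376 A_ack=0 B_seq=0 B_ack=1000
After event 2: A_seq=1461 A_ack=0 B_seq=0 B_ack=1000

1461 0 0 1000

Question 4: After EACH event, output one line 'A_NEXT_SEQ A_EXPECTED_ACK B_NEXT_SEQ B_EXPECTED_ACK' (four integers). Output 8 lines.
1189 0 0 1000
1376 0 0 1000
1461 0 0 1000
1461 0 0 1461
1485 0 0 1485
1588 0 0 1588
1674 0 0 1674
1674 0 0 1674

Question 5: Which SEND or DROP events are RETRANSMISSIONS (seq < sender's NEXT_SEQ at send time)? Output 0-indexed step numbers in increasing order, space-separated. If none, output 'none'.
Step 0: DROP seq=1000 -> fresh
Step 1: SEND seq=1189 -> fresh
Step 2: SEND seq=1376 -> fresh
Step 3: SEND seq=1000 -> retransmit
Step 4: SEND seq=1461 -> fresh
Step 5: SEND seq=1485 -> fresh
Step 6: SEND seq=1588 -> fresh

Answer: 3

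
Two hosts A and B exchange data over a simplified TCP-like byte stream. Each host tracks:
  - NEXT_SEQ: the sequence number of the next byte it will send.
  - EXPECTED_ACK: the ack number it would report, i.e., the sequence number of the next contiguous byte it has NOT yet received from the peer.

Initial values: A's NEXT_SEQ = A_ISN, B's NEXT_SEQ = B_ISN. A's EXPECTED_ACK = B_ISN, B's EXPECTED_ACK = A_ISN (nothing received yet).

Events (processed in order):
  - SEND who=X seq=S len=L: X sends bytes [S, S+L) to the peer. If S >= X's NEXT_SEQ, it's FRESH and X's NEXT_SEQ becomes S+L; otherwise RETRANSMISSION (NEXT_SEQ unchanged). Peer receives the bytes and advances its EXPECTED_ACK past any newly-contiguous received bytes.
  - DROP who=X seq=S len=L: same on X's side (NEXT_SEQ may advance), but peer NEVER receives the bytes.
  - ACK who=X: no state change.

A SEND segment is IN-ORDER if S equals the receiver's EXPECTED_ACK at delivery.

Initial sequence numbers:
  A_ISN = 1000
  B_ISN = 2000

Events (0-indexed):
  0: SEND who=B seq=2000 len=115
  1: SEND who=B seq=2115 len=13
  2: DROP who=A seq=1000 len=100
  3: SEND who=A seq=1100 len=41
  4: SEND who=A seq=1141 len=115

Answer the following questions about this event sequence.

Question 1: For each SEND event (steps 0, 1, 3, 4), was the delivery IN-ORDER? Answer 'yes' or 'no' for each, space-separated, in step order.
Step 0: SEND seq=2000 -> in-order
Step 1: SEND seq=2115 -> in-order
Step 3: SEND seq=1100 -> out-of-order
Step 4: SEND seq=1141 -> out-of-order

Answer: yes yes no no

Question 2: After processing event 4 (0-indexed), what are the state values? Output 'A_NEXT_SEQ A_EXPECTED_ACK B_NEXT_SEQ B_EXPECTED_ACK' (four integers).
After event 0: A_seq=1000 A_ack=2115 B_seq=2115 B_ack=1000
After event 1: A_seq=1000 A_ack=2128 B_seq=2128 B_ack=1000
After event 2: A_seq=1100 A_ack=2128 B_seq=2128 B_ack=1000
After event 3: A_seq=1141 A_ack=2128 B_seq=2128 B_ack=1000
After event 4: A_seq=1256 A_ack=2128 B_seq=2128 B_ack=1000

1256 2128 2128 1000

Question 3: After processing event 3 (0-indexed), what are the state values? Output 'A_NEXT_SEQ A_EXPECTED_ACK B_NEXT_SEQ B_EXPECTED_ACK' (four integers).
After event 0: A_seq=1000 A_ack=2115 B_seq=2115 B_ack=1000
After event 1: A_seq=1000 A_ack=2128 B_seq=2128 B_ack=1000
After event 2: A_seq=1100 A_ack=2128 B_seq=2128 B_ack=1000
After event 3: A_seq=1141 A_ack=2128 B_seq=2128 B_ack=1000

1141 2128 2128 1000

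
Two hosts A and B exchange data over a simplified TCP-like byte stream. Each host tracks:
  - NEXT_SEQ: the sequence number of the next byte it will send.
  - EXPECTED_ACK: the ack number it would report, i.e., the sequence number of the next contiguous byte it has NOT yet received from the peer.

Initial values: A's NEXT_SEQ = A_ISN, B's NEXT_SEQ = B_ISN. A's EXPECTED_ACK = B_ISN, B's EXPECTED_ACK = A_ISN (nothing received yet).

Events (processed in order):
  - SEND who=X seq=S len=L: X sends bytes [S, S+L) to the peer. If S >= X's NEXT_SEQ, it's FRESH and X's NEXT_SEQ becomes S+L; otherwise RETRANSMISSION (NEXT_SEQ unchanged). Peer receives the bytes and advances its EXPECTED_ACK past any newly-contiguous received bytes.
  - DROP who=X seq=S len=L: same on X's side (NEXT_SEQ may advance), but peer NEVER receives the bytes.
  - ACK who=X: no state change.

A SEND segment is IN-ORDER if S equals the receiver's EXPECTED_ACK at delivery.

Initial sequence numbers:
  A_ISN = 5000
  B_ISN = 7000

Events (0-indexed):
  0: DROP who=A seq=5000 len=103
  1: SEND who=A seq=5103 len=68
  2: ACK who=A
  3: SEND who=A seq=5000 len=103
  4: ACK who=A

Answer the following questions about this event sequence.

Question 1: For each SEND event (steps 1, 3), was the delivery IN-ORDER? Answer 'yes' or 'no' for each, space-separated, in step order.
Step 1: SEND seq=5103 -> out-of-order
Step 3: SEND seq=5000 -> in-order

Answer: no yes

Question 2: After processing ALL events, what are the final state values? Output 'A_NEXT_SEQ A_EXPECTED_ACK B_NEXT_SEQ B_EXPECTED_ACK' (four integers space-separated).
After event 0: A_seq=5103 A_ack=7000 B_seq=7000 B_ack=5000
After event 1: A_seq=5171 A_ack=7000 B_seq=7000 B_ack=5000
After event 2: A_seq=5171 A_ack=7000 B_seq=7000 B_ack=5000
After event 3: A_seq=5171 A_ack=7000 B_seq=7000 B_ack=5171
After event 4: A_seq=5171 A_ack=7000 B_seq=7000 B_ack=5171

Answer: 5171 7000 7000 5171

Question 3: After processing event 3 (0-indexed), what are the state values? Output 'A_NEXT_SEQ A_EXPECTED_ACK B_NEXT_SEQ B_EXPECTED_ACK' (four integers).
After event 0: A_seq=5103 A_ack=7000 B_seq=7000 B_ack=5000
After event 1: A_seq=5171 A_ack=7000 B_seq=7000 B_ack=5000
After event 2: A_seq=5171 A_ack=7000 B_seq=7000 B_ack=5000
After event 3: A_seq=5171 A_ack=7000 B_seq=7000 B_ack=5171

5171 7000 7000 5171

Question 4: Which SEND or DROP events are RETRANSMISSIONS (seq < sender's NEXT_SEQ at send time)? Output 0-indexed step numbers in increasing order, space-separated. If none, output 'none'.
Step 0: DROP seq=5000 -> fresh
Step 1: SEND seq=5103 -> fresh
Step 3: SEND seq=5000 -> retransmit

Answer: 3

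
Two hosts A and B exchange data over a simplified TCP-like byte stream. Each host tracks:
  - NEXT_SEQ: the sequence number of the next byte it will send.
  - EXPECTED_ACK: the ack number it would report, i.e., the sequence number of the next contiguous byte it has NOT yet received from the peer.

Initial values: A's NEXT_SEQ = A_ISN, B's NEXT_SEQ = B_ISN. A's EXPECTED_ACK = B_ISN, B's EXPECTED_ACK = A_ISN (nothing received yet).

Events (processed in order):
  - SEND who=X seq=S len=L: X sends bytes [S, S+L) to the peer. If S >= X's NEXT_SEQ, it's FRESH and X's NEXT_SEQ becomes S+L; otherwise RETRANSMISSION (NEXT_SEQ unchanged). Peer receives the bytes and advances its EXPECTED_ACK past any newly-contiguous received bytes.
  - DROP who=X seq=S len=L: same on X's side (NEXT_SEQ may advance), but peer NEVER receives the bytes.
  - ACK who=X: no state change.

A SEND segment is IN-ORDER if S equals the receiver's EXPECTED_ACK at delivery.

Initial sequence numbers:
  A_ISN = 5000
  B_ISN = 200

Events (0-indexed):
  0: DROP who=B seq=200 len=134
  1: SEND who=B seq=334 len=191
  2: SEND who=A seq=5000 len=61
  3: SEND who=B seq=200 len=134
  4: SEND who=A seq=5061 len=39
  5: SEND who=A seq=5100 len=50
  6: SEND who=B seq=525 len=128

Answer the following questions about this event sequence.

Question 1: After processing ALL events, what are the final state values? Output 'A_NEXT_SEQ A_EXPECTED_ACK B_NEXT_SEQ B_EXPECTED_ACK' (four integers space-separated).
Answer: 5150 653 653 5150

Derivation:
After event 0: A_seq=5000 A_ack=200 B_seq=334 B_ack=5000
After event 1: A_seq=5000 A_ack=200 B_seq=525 B_ack=5000
After event 2: A_seq=5061 A_ack=200 B_seq=525 B_ack=5061
After event 3: A_seq=5061 A_ack=525 B_seq=525 B_ack=5061
After event 4: A_seq=5100 A_ack=525 B_seq=525 B_ack=5100
After event 5: A_seq=5150 A_ack=525 B_seq=525 B_ack=5150
After event 6: A_seq=5150 A_ack=653 B_seq=653 B_ack=5150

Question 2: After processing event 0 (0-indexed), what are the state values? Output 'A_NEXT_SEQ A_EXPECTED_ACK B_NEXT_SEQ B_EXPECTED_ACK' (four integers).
After event 0: A_seq=5000 A_ack=200 B_seq=334 B_ack=5000

5000 200 334 5000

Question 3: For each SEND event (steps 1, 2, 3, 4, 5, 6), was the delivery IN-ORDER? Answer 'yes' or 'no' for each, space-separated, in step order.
Answer: no yes yes yes yes yes

Derivation:
Step 1: SEND seq=334 -> out-of-order
Step 2: SEND seq=5000 -> in-order
Step 3: SEND seq=200 -> in-order
Step 4: SEND seq=5061 -> in-order
Step 5: SEND seq=5100 -> in-order
Step 6: SEND seq=525 -> in-order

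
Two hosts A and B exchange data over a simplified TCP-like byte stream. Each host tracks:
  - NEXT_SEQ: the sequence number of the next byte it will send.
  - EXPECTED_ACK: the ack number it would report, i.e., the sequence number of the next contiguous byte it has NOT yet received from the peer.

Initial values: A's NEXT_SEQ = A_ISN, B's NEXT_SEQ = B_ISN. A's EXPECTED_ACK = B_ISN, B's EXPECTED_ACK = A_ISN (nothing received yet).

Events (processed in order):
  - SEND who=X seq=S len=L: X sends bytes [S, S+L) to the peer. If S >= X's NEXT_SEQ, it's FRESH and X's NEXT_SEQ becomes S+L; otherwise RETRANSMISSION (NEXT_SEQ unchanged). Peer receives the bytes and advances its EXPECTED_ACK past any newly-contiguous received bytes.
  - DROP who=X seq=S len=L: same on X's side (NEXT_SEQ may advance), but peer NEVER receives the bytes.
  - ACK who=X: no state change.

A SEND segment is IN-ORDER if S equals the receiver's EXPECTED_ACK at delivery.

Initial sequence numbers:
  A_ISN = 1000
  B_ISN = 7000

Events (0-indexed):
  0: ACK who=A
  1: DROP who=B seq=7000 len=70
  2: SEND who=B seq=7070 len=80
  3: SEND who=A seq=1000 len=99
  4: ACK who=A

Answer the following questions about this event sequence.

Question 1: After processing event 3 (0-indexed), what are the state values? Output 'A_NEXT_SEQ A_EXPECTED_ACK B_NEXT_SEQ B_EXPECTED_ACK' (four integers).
After event 0: A_seq=1000 A_ack=7000 B_seq=7000 B_ack=1000
After event 1: A_seq=1000 A_ack=7000 B_seq=7070 B_ack=1000
After event 2: A_seq=1000 A_ack=7000 B_seq=7150 B_ack=1000
After event 3: A_seq=1099 A_ack=7000 B_seq=7150 B_ack=1099

1099 7000 7150 1099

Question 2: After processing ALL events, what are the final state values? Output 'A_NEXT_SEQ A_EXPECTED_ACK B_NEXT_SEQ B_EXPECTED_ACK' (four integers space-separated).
After event 0: A_seq=1000 A_ack=7000 B_seq=7000 B_ack=1000
After event 1: A_seq=1000 A_ack=7000 B_seq=7070 B_ack=1000
After event 2: A_seq=1000 A_ack=7000 B_seq=7150 B_ack=1000
After event 3: A_seq=1099 A_ack=7000 B_seq=7150 B_ack=1099
After event 4: A_seq=1099 A_ack=7000 B_seq=7150 B_ack=1099

Answer: 1099 7000 7150 1099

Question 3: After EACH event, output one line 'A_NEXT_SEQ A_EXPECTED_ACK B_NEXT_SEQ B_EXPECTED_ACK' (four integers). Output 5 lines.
1000 7000 7000 1000
1000 7000 7070 1000
1000 7000 7150 1000
1099 7000 7150 1099
1099 7000 7150 1099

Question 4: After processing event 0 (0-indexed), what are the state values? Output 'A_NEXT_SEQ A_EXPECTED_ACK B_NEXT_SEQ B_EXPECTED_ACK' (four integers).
After event 0: A_seq=1000 A_ack=7000 B_seq=7000 B_ack=1000

1000 7000 7000 1000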